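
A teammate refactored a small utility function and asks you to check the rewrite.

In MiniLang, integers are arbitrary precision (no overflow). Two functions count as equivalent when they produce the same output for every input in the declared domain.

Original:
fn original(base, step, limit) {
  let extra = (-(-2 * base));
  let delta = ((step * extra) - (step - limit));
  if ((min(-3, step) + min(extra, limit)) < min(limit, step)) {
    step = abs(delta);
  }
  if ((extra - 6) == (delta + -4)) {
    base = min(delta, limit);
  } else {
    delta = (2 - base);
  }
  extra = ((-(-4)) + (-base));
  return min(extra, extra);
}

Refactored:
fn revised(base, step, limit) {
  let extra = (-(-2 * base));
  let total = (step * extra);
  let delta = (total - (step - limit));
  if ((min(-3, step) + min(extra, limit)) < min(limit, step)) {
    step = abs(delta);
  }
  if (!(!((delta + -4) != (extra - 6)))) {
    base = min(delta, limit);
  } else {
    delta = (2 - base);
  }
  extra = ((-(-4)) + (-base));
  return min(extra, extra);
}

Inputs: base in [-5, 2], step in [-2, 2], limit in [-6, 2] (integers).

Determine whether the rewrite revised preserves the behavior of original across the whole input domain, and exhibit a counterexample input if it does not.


On input base=-5, step=-2, limit=-6, original returns 9 while revised returns 10.
verdict: not equivalent; witness: base=-5, step=-2, limit=-6


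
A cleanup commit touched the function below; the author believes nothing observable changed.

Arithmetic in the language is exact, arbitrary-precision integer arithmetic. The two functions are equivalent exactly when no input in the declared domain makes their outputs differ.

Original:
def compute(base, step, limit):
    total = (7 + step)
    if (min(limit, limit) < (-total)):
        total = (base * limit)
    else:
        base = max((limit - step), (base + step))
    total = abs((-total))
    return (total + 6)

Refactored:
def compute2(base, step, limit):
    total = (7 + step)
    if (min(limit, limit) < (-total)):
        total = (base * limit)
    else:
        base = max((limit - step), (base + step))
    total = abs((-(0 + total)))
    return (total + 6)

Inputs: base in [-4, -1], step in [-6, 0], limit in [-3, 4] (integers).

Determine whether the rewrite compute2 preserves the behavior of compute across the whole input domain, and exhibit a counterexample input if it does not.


Although arithmetic usage differs; and constant usage differs, 224/224 inputs agree.
verdict: equivalent


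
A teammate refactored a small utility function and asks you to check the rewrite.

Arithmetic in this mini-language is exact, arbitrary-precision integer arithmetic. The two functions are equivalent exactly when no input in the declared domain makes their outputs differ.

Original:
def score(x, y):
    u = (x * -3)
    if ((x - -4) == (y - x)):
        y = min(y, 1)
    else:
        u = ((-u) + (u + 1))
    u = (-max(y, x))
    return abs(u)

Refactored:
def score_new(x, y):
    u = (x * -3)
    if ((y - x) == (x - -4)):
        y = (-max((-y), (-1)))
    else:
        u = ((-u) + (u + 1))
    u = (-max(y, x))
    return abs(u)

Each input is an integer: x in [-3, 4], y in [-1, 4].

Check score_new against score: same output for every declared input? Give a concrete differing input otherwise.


Equivalent — the differences include min/max/abs usage differs, yet no declared input distinguishes the two.
One worked example (x=-1, y=3) — score: u = 3; ((x - -4) == (y - x)) -> false; u = 1; u = -3; return 3; score_new: u = 3; ((y - x) == (x - -4)) -> false; u = 1; u = -3; return 3; agreement on 3.
Across all 48 domain points the two functions coincide.
verdict: equivalent


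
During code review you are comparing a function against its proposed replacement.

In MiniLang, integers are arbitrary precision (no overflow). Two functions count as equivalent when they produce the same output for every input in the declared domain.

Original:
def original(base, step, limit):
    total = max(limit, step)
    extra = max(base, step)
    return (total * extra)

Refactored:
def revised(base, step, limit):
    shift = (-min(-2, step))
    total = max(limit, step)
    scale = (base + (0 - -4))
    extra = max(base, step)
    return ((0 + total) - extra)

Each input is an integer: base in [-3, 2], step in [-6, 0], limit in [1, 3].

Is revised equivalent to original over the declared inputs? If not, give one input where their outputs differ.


Run the pair on base=-3, step=-6, limit=1.
original: total = 1; extra = -3; return -3
revised: shift = 6; total = 1; scale = 1; extra = -3; return 4
-3 vs 4 — the two versions disagree here.
verdict: not equivalent; witness: base=-3, step=-6, limit=1


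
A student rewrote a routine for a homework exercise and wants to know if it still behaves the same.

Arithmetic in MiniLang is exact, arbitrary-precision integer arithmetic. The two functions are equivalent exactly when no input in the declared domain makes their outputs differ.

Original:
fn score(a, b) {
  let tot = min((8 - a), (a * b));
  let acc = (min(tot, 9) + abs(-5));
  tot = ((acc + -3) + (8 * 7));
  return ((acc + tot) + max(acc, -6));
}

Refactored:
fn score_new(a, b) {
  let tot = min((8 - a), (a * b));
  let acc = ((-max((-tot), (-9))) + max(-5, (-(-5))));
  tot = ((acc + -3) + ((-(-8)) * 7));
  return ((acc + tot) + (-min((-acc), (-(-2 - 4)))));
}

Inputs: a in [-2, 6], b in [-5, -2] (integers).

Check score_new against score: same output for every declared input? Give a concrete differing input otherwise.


Equivalent — the differences include min/max/abs usage differs, constant usage differs, arithmetic usage differs, yet no declared input distinguishes the two.
Tracing a=3, b=-5: score: tot := -15 | acc := -10 | tot := 43 | result 27 | score_new: tot := -15 | acc := -10 | tot := 43 | result 27 — matching result 27.
An exhaustive pass over the 36 declared inputs shows identical outputs.
verdict: equivalent


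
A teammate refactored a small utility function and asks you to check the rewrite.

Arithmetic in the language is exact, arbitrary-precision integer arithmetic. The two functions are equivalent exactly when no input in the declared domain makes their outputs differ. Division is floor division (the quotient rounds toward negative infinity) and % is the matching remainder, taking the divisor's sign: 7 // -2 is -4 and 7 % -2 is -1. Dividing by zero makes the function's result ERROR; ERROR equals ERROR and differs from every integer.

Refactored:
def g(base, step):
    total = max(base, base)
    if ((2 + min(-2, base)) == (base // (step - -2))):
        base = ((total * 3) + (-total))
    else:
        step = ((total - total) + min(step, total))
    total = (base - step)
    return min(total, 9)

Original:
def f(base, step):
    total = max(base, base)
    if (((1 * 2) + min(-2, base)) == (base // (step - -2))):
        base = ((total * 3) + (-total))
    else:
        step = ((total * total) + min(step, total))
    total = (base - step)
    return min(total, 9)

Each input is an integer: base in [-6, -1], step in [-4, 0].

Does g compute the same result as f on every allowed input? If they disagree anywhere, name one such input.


There is a counterexample at base=-6, step=-4: -36 on one side, 0 on the other.
f: total := -6 | (((1 * 2) + min(-2, base)) == (base // (step - -2))): false | step := 30 | total := -36 | result -36
g: total := -6 | ((2 + min(-2, base)) == (base // (step - -2))): false | step := -6 | total := 0 | result 0
verdict: not equivalent; witness: base=-6, step=-4


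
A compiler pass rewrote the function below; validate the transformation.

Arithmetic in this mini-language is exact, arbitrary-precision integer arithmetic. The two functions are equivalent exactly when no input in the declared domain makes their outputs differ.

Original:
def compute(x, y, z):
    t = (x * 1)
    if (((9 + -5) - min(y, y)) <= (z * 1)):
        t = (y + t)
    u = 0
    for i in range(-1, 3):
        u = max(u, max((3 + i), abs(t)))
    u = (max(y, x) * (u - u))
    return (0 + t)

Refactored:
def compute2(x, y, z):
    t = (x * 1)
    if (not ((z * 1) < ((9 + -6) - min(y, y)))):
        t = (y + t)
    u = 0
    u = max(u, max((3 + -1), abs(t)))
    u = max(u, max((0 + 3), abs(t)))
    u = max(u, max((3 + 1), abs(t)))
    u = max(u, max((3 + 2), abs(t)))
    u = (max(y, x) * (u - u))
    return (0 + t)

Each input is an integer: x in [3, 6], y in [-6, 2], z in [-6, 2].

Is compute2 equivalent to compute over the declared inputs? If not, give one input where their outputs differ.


The rewrite breaks on x=3, y=1, z=2, where the results are 3 and 4.
compute: t becomes 3; next (((9 + -5) - min(y, y)) <= (z * 1)) evaluates to false; next u becomes 0; next at i=-1:; next u becomes 3; next at i=0:; next u becomes 3; next at i=1:; next u becomes 4; next at i=2:; next u becomes 5; next u becomes 0; next final value 3
compute2: t becomes 3; next (not ((z * 1) < ((9 + -6) - min(y, y)))) evaluates to true; next t becomes 4; next u becomes 0; next u becomes 4; next u becomes 4; next u becomes 4; next u becomes 5; next u becomes 0; next final value 4
verdict: not equivalent; witness: x=3, y=1, z=2


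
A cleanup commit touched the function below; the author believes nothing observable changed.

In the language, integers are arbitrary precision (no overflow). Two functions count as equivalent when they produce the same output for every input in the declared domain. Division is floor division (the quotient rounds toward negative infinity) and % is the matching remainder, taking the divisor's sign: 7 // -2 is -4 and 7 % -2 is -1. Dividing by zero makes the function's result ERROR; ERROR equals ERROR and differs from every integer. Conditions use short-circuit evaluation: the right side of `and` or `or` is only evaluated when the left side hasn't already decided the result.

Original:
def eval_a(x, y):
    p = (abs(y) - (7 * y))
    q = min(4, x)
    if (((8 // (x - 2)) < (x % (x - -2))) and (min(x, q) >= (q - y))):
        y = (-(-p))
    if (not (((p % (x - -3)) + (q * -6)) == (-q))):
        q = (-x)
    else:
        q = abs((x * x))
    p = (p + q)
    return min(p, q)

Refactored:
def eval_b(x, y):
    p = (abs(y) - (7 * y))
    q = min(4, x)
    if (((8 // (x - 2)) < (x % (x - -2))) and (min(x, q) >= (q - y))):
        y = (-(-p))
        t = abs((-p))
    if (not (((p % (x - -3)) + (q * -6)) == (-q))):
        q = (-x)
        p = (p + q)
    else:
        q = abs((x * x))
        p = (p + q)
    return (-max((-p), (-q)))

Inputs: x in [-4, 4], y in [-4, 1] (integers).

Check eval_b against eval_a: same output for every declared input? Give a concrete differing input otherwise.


Comparing the listings, the differences include: min/max/abs usage differs, and local variable names differ, and arithmetic usage differs, and statement counts differ.
One worked example (x=4, y=-3) — eval_a: p becomes 24; next q becomes 4; next (((8 // (x - 2)) < (x % (x - -2))) and (min(x, q) >= (q - y))) evaluates to false; next (not (((p % (x - -3)) + (q * -6)) == (-q))) evaluates to true; next q becomes -4; next p becomes 20; next final value -4; eval_b: p becomes 24; next q becomes 4; next (((8 // (x - 2)) < (x % (x - -2))) and (min(x, q) >= (q - y))) evaluates to false; next (not (((p % (x - -3)) + (q * -6)) == (-q))) evaluates to true; next q becomes -4; next p becomes 20; next final value -4; agreement on -4.
Every one of the 54 inputs gives matching results.
verdict: equivalent


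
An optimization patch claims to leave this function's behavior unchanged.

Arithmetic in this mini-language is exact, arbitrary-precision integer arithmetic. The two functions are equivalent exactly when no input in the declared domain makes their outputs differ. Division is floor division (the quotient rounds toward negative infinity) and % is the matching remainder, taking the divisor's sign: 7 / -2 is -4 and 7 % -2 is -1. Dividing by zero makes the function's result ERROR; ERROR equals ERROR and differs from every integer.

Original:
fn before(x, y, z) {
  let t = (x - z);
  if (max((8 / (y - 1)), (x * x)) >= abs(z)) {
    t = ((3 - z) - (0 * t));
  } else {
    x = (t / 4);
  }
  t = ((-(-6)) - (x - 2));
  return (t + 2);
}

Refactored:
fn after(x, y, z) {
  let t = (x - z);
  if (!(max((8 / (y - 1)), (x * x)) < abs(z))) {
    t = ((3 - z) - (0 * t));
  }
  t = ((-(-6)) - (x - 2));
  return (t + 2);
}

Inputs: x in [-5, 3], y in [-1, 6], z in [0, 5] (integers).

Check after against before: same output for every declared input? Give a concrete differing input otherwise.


Consider the input x=-1, y=-1, z=4.
before: t becomes -5; next (max((8 / (y - 1)), (x * x)) >= abs(z)) evaluates to false; next x becomes -2; next t becomes 10; next final value 12
after: t becomes -5; next (!(max((8 / (y - 1)), (x * x)) < abs(z))) evaluates to false; next t becomes 9; next final value 11
12 != 11, so the rewrite changes behavior.
verdict: not equivalent; witness: x=-1, y=-1, z=4


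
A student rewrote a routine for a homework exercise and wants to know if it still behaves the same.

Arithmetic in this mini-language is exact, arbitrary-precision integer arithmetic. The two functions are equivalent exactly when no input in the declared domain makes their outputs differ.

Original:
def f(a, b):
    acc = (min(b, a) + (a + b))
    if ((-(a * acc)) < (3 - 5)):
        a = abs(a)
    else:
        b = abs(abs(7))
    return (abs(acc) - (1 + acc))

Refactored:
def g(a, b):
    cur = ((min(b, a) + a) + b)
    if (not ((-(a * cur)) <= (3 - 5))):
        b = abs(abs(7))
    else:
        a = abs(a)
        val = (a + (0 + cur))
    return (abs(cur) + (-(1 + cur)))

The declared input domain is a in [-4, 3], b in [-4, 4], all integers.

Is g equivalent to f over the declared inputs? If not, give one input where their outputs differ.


Equivalent. Whatever the rewrite altered, no input in the stated domain can expose a difference.
Checked all 72 inputs in the declared domain: the outputs agree on every one.
As a probe, take a=-2, b=4: f runs acc = 0; ((-(a * acc)) < (3 - 5)) -> false; b = 7; return -1; g runs cur = 0; (not ((-(a * cur)) <= (3 - 5))) -> true; b = 7; return -1; both end at -1.
verdict: equivalent


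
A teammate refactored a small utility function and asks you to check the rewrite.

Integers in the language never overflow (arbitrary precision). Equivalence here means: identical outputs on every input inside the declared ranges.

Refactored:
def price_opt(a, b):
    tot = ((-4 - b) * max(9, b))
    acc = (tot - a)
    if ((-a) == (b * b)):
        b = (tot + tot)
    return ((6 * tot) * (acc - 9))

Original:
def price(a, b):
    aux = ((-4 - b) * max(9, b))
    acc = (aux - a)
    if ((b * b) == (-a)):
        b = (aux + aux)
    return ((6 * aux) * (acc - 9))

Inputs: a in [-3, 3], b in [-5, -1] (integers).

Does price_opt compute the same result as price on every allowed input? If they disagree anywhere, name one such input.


Changes here: local variable names differ; the full 35-point sweep finds no disagreement.
verdict: equivalent


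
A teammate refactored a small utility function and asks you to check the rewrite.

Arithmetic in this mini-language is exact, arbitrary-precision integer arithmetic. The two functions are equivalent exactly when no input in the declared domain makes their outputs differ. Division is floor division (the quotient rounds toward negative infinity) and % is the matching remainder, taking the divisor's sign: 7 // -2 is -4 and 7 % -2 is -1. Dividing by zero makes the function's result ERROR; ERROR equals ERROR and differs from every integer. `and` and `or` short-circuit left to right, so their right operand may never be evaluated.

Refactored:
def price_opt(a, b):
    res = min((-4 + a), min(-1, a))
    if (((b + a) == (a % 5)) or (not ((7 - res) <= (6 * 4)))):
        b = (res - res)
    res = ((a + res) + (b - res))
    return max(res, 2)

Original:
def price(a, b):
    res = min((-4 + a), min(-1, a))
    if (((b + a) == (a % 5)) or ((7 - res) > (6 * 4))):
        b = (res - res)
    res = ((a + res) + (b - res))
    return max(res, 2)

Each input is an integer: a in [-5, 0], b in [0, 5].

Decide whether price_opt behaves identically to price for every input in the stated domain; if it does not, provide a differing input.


Changes here: comparison usage differs, plus boolean connective usage differs; the full 36-point sweep finds no disagreement.
verdict: equivalent


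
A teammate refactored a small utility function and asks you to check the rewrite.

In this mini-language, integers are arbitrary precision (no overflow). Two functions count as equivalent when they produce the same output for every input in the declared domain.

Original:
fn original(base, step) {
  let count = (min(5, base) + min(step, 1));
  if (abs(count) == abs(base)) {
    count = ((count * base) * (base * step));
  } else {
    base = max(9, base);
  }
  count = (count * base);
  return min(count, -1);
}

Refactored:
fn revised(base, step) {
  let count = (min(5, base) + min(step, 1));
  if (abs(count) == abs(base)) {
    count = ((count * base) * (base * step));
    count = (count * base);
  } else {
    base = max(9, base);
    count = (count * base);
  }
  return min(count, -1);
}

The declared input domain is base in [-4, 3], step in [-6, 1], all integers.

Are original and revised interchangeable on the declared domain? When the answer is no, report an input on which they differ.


The two are interchangeable: statement counts differ, arithmetic usage differs, and every declared input agrees.
Tracing base=-1, step=-1: original: count becomes -2; next (abs(count) == abs(base)) evaluates to false; next base becomes 9; next count becomes -18; next final value -18 | revised: count becomes -2; next (abs(count) == abs(base)) evaluates to false; next base becomes 9; next count becomes -18; next final value -18 — matching result -18.
Every one of the 64 inputs gives matching results.
verdict: equivalent


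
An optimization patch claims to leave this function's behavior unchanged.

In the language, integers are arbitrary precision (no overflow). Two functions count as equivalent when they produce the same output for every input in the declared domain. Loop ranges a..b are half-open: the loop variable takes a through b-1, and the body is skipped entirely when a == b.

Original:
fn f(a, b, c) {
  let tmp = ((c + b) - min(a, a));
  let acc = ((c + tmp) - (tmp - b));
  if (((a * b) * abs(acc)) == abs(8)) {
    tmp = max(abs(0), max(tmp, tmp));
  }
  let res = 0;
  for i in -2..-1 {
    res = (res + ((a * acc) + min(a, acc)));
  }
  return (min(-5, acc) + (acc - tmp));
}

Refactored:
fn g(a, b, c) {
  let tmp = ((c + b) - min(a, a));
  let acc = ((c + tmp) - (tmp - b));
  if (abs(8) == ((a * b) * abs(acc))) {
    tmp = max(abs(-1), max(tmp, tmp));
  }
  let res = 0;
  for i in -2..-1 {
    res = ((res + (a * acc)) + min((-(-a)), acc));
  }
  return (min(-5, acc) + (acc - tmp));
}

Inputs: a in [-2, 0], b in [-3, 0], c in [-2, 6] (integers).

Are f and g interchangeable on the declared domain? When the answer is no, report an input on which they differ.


Run the pair on a=-2, b=-2, c=0.
f: tmp = 0; acc = -2; (((a * b) * abs(acc)) == abs(8)) -> true; tmp = 0; res = 0; [i=-2]; res = 2; return -7
g: tmp = 0; acc = -2; (abs(8) == ((a * b) * abs(acc))) -> true; tmp = 1; res = 0; [i=-2]; res = 2; return -8
-7 != -8, so the rewrite changes behavior.
verdict: not equivalent; witness: a=-2, b=-2, c=0


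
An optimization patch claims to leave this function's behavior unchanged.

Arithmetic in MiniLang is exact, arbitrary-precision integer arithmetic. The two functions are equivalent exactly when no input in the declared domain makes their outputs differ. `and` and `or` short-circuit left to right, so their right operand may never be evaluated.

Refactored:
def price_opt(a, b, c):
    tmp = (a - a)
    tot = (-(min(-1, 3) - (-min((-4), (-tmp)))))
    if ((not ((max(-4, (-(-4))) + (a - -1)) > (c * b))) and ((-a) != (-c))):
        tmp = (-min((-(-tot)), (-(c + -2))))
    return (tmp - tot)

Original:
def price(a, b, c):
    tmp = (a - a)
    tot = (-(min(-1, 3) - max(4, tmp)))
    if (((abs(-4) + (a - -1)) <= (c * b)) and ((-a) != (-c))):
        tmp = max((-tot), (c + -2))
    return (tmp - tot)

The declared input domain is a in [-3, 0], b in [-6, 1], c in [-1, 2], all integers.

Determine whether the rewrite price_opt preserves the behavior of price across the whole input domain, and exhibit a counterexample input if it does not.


Reading the diff, among the changes: constant usage differs, plus comparison usage differs, plus min/max/abs usage differs, plus boolean connective usage differs.
As a probe, take a=0, b=-6, c=1: price runs tmp = 0; tot = 5; (((abs(-4) + (a - -1)) <= (c * b)) and ((-a) != (-c))) -> false; return -5; price_opt runs tmp = 0; tot = 5; ((not ((max(-4, (-(-4))) + (a - -1)) > (c * b))) and ((-a) != (-c))) -> false; return -5; both end at -5.
Across all 128 domain points the two functions coincide.
verdict: equivalent


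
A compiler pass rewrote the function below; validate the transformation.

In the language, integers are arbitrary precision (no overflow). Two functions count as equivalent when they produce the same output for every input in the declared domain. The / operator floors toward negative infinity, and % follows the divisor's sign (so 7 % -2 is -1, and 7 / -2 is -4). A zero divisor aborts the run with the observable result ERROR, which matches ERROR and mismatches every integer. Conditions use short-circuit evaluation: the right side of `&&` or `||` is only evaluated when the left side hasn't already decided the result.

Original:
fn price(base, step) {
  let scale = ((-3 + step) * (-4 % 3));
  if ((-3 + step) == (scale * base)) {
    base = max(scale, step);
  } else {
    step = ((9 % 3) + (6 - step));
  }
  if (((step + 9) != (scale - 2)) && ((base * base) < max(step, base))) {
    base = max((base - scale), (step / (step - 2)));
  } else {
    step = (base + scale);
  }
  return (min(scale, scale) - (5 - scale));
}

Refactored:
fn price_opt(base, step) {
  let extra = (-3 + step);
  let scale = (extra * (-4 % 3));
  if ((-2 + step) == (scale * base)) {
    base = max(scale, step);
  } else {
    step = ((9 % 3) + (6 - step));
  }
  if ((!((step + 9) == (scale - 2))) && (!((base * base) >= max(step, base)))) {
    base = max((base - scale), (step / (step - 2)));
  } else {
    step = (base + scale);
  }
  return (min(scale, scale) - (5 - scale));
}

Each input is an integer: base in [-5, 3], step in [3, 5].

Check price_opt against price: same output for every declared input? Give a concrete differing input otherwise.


Evaluate both at base=1, step=4.
price: scale := 2 | ((-3 + step) == (scale * base)): false | step := 2 | (((step + 9) != (scale - 2)) && ((base * base) < max(step, base))): true | divide-by-zero, output ERROR
price_opt: extra := 1 | scale := 2 | ((-2 + step) == (scale * base)): true | base := 4 | ((!((step + 9) == (scale - 2))) && (!((base * base) >= max(step, base)))): false | step := 6 | result -1
ERROR and -1 differ, so these are not the same function on this domain.
verdict: not equivalent; witness: base=1, step=4


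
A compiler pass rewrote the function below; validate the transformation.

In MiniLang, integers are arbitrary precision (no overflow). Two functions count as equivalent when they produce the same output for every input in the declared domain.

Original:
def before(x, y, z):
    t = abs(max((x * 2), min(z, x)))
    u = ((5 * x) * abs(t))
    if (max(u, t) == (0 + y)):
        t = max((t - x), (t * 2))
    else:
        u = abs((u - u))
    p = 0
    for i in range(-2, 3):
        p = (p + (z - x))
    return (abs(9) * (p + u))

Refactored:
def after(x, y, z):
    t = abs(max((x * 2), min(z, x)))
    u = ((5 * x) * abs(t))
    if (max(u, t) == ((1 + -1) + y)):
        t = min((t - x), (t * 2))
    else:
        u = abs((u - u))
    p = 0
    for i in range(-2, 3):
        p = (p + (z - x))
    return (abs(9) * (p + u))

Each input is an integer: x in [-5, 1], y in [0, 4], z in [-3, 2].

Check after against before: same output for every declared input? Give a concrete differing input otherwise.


The suspicious edit (`max((t - x), (t * 2))` became `min((t - x), (t * 2))`) never changes the result for any input inside the declared domain.
As a probe, take x=1, y=1, z=-2: before runs t=2, then u=10, then (max(u, t) == (0 + y)) is false, then u=0, then p=0, then (i=-2), then p=-3, then (i=-1), then p=-6, then (i=0), then p=-9, then (i=1), then p=-12, then (i=2), then p=-15, then returns -135; after runs t=2, then u=10, then (max(u, t) == ((1 + -1) + y)) is false, then u=0, then p=0, then (i=-2), then p=-3, then (i=-1), then p=-6, then (i=0), then p=-9, then (i=1), then p=-12, then (i=2), then p=-15, then returns -135; both end at -135.
Across all 210 domain points the two functions coincide.
verdict: equivalent


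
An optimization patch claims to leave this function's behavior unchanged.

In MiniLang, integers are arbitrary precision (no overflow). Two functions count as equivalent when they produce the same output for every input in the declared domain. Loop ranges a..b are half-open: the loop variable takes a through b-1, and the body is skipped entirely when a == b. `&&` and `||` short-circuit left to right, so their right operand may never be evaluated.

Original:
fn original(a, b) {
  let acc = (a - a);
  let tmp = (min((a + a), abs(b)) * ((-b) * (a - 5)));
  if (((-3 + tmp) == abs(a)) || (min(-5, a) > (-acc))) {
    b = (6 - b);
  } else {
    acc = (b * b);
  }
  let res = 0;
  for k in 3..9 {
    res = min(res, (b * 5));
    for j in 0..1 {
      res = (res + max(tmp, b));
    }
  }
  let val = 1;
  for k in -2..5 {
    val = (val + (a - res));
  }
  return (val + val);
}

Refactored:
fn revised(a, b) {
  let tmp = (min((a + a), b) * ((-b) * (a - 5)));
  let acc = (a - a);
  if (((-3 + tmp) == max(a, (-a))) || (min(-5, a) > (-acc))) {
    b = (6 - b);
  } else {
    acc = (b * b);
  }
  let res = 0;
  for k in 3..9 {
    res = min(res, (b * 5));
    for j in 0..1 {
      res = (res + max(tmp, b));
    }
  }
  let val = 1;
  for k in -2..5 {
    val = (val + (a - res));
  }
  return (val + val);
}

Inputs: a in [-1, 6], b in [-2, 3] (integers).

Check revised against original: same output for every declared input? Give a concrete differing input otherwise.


Take a=0, b=-2.
original: acc := 0 | tmp := 0 | (((-3 + tmp) == abs(a)) || (min(-5, a) > (-acc))): false | acc := 4 | res := 0 | iter k=3: | res := -10 | iter j=0: | res := -10 | iter k=4: | res := -10 | iter j=0: | res := -10 | iter k=5: | res := -10 | iter j=0: | res := -10 | iter k=6: | res := -10 | iter j=0: | res := -10 | iter k=7: | res := -10 | iter j=0: | res := -10 | iter k=8: | res := -10 | iter j=0: | res := -10 | val := 1 | iter k=-2: | val := 11 | iter k=-1: | val := 21 | iter k=0: | val := 31 | iter k=1: | val := 41 | iter k=2: | val := 51 | iter k=3: | val := 61 | iter k=4: | val := 71 | result 142
revised: tmp := 20 | acc := 0 | (((-3 + tmp) == max(a, (-a))) || (min(-5, a) > (-acc))): false | acc := 4 | res := 0 | iter k=3: | res := -10 | iter j=0: | res := 10 | iter k=4: | res := -10 | iter j=0: | res := 10 | iter k=5: | res := -10 | iter j=0: | res := 10 | iter k=6: | res := -10 | iter j=0: | res := 10 | iter k=7: | res := -10 | iter j=0: | res := 10 | iter k=8: | res := -10 | iter j=0: | res := 10 | val := 1 | iter k=-2: | val := -9 | iter k=-1: | val := -19 | iter k=0: | val := -29 | iter k=1: | val := -39 | iter k=2: | val := -49 | iter k=3: | val := -59 | iter k=4: | val := -69 | result -138
142 and -138 differ, so these are not the same function on this domain.
verdict: not equivalent; witness: a=0, b=-2


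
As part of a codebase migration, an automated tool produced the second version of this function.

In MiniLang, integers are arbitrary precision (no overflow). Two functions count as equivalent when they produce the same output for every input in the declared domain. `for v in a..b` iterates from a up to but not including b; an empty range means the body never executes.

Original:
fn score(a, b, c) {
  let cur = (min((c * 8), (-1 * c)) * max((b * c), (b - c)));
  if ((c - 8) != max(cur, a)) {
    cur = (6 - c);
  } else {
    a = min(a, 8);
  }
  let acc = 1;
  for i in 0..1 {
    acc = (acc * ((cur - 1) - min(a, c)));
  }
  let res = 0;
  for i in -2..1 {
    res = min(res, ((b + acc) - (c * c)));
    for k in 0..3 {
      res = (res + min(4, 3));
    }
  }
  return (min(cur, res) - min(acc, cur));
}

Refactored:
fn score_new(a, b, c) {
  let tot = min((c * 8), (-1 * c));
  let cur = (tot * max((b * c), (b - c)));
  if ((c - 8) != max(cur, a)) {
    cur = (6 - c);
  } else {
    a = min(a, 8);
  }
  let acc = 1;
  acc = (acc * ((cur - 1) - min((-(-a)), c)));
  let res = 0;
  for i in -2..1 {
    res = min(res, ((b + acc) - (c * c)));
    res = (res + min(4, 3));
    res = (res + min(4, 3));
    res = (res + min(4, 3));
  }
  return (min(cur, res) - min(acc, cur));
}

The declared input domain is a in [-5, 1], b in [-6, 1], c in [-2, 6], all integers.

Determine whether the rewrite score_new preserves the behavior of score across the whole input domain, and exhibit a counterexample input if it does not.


Comparing the listings, the differences include: min/max/abs usage differs; also local variable names differ; also statement counts differ; also loop structure differs; also constant usage differs; also arithmetic usage differs.
Spot check at a=1, b=-3, c=3 — score: cur becomes 18; next ((c - 8) != max(cur, a)) evaluates to true; next cur becomes 3; next acc becomes 1; next at i=0:; next acc becomes 1; next res becomes 0; next at i=-2:; next res becomes -11; next at k=0:; next res becomes -8; next at k=1:; next res becomes -5; next at k=2:; next res becomes -2; next at i=-1:; next res becomes -11; next at k=0:; next res becomes -8; next at k=1:; next res becomes -5; next at k=2:; next res becomes -2; next at i=0:; next res becomes -11; next at k=0:; next res becomes -8; next at k=1:; next res becomes -5; next at k=2:; next res becomes -2; next final value -3. score_new: tot becomes -3; next cur becomes 18; next ((c - 8) != max(cur, a)) evaluates to true; next cur becomes 3; next acc becomes 1; next acc becomes 1; next res becomes 0; next at i=-2:; next res becomes -11; next res becomes -8; next res becomes -5; next res becomes -2; next at i=-1:; next res becomes -11; next res becomes -8; next res becomes -5; next res becomes -2; next at i=0:; next res becomes -11; next res becomes -8; next res becomes -5; next res becomes -2; next final value -3. Both give -3.
Sweeping the whole domain (504 inputs) finds no disagreement.
verdict: equivalent


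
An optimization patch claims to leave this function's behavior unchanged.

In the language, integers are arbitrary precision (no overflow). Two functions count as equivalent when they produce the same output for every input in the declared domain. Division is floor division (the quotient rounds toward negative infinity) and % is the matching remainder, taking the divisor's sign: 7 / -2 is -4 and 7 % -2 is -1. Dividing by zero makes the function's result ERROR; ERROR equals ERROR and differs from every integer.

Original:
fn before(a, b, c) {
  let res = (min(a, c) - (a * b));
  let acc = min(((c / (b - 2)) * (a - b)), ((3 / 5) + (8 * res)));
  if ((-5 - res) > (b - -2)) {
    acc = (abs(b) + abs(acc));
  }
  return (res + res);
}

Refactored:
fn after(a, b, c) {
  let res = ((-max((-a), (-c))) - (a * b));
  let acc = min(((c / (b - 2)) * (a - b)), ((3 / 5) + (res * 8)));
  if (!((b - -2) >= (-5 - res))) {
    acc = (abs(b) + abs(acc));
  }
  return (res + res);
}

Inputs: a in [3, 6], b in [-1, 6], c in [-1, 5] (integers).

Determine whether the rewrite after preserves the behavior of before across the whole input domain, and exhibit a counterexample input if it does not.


Behavior is preserved: although boolean connective usage differs; and min/max/abs usage differs; and comparison usage differs, the outputs never diverge.
Spot check at a=6, b=5, c=0 — before: res := -30 | acc := -240 | ((-5 - res) > (b - -2)): true | acc := 245 | result -60. after: res := -30 | acc := -240 | (!((b - -2) >= (-5 - res))): true | acc := 245 | result -60. Both give -60.
Every one of the 224 inputs gives matching results.
verdict: equivalent


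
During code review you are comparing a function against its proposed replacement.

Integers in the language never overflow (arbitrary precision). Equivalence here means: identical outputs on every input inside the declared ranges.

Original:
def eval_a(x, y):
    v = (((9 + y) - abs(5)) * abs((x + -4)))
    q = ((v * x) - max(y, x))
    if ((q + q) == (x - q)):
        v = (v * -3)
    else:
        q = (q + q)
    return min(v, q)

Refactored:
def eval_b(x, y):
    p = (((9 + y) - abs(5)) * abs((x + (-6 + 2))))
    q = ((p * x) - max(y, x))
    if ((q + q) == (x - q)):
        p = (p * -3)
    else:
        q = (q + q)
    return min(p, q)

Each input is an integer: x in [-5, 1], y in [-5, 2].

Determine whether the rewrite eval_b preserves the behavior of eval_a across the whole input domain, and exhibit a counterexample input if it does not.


The two are interchangeable: arithmetic usage differs; and local variable names differ; and constant usage differs, and every declared input agrees.
Spot check at x=-3, y=0 — eval_a: v := 28 | q := -84 | ((q + q) == (x - q)): false | q := -168 | result -168. eval_b: p := 28 | q := -84 | ((q + q) == (x - q)): false | q := -168 | result -168. Both give -168.
Sweeping the whole domain (56 inputs) finds no disagreement.
verdict: equivalent


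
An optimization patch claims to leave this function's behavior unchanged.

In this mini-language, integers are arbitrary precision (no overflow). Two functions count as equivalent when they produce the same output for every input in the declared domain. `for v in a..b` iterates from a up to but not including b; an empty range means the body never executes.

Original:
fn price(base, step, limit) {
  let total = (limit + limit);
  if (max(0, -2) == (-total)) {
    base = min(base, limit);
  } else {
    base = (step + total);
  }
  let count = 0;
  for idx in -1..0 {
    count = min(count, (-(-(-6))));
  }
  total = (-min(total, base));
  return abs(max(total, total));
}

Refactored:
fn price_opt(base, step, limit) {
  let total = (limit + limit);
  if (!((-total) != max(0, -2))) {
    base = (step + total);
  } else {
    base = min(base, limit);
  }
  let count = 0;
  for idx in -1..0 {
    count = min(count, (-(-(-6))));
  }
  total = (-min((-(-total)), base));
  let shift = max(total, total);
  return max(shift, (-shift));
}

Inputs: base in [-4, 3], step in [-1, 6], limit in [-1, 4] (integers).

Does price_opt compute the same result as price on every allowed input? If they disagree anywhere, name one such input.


Try base=-4, step=-1, limit=-1.
price: total = -2; (max(0, -2) == (-total)) -> false; base = -3; count = 0; [idx=-1]; count = -6; total = 3; return 3
price_opt: total = -2; (!((-total) != max(0, -2))) -> false; base = -4; count = 0; [idx=-1]; count = -6; total = 4; shift = 4; return 4
3 vs 4 — the two versions disagree here.
verdict: not equivalent; witness: base=-4, step=-1, limit=-1


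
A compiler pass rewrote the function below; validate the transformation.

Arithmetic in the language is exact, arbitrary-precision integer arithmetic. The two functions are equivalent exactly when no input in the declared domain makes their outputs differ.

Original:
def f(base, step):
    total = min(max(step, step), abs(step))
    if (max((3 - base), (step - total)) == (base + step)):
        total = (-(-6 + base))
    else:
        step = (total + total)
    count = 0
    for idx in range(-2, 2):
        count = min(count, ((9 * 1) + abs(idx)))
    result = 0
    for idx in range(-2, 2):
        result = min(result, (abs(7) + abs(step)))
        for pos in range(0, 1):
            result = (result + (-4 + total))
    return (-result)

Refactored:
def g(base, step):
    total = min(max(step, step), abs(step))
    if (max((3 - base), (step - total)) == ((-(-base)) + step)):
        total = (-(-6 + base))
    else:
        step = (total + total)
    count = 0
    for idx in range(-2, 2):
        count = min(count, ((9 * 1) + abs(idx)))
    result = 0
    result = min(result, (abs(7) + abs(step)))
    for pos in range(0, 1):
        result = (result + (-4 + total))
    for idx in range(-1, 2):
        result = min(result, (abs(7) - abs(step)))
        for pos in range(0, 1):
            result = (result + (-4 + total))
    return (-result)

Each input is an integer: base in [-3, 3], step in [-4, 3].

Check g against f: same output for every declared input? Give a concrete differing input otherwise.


Try base=0, step=3.
f: total=3, then (max((3 - base), (step - total)) == (base + step)) is true, then total=6, then count=0, then (idx=-2), then count=0, then (idx=-1), then count=0, then (idx=0), then count=0, then (idx=1), then count=0, then result=0, then (idx=-2), then result=0, then (pos=0), then result=2, then (idx=-1), then result=2, then (pos=0), then result=4, then (idx=0), then result=4, then (pos=0), then result=6, then (idx=1), then result=6, then (pos=0), then result=8, then returns -8
g: total=3, then (max((3 - base), (step - total)) == ((-(-base)) + step)) is true, then total=6, then count=0, then (idx=-2), then count=0, then (idx=-1), then count=0, then (idx=0), then count=0, then (idx=1), then count=0, then result=0, then result=0, then (pos=0), then result=2, then (idx=-1), then result=2, then (pos=0), then result=4, then (idx=0), then result=4, then (pos=0), then result=6, then (idx=1), then result=4, then (pos=0), then result=6, then returns -6
-8 against -6: the behavior changed.
verdict: not equivalent; witness: base=0, step=3


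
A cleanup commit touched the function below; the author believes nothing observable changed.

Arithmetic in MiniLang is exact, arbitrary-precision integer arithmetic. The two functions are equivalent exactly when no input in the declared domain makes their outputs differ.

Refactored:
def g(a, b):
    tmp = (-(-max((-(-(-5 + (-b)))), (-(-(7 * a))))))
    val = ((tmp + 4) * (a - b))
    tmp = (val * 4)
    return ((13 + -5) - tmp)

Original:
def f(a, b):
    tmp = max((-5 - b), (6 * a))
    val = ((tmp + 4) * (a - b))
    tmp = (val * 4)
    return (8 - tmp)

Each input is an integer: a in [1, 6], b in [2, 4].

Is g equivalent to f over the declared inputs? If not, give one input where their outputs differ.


Not equivalent: a=1, b=2 separates them (48 vs 52).
f: tmp becomes 6; next val becomes -10; next tmp becomes -40; next final value 48
g: tmp becomes 7; next val becomes -11; next tmp becomes -44; next final value 52
verdict: not equivalent; witness: a=1, b=2


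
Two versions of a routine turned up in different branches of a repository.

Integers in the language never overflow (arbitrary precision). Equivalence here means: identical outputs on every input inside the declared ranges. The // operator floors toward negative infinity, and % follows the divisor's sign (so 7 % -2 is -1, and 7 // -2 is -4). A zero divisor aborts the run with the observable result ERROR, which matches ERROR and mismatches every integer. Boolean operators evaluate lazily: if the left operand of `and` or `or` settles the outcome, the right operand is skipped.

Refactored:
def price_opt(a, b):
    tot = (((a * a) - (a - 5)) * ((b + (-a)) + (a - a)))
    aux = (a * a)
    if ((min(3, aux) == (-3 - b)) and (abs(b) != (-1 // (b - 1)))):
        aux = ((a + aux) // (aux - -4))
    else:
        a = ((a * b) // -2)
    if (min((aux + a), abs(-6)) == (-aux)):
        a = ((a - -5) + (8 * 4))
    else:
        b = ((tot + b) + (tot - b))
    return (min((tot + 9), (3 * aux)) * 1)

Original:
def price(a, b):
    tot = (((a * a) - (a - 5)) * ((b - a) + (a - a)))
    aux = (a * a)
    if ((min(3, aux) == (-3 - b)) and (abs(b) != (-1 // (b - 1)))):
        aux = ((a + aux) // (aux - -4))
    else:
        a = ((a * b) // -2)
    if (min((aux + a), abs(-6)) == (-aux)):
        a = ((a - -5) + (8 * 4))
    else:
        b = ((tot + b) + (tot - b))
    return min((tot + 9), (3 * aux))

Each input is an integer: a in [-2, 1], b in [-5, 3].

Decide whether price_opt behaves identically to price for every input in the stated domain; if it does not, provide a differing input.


Side by side, the visible changes include: constant usage differs; and arithmetic usage differs.
Tracing a=0, b=1: price: tot becomes 5; next aux becomes 0; next ((min(3, aux) == (-3 - b)) and (abs(b) != (-1 // (b - 1)))) evaluates to false; next a becomes 0; next (min((aux + a), abs(-6)) == (-aux)) evaluates to true; next a becomes 37; next final value 0 | price_opt: tot becomes 5; next aux becomes 0; next ((min(3, aux) == (-3 - b)) and (abs(b) != (-1 // (b - 1)))) evaluates to false; next a becomes 0; next (min((aux + a), abs(-6)) == (-aux)) evaluates to true; next a becomes 37; next final value 0 — matching result 0.
Every one of the 36 inputs gives matching results.
verdict: equivalent
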